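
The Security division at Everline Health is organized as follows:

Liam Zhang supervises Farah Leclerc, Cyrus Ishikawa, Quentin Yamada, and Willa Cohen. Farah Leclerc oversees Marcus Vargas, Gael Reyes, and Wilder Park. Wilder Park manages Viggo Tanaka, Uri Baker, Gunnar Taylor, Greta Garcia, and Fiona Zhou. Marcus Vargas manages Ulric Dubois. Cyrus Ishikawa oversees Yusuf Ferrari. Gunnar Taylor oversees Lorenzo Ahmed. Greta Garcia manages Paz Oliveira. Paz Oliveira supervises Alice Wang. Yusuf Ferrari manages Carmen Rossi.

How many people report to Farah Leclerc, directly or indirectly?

Farah Leclerc directly manages Gael Reyes, Wilder Park, Marcus Vargas. Gael Reyes has no reports. Under Wilder Park: Fiona Zhou, Greta Garcia, Paz Oliveira, Alice Wang, Gunnar Taylor, Lorenzo Ahmed, Uri Baker, Viggo Tanaka (8). Under Marcus Vargas: Ulric Dubois (1). So Farah Leclerc's organization is 3 direct reports plus everyone under them: 1 + 9 + 2 = 12.

12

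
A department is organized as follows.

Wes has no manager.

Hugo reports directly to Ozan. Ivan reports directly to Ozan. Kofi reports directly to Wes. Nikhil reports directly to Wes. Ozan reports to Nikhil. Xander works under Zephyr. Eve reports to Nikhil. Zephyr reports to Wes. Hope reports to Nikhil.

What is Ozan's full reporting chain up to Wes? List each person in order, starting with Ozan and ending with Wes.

Ozan reports to Nikhil. Nikhil reports to Wes. Wes is at the top.

Ozan -> Nikhil -> Wes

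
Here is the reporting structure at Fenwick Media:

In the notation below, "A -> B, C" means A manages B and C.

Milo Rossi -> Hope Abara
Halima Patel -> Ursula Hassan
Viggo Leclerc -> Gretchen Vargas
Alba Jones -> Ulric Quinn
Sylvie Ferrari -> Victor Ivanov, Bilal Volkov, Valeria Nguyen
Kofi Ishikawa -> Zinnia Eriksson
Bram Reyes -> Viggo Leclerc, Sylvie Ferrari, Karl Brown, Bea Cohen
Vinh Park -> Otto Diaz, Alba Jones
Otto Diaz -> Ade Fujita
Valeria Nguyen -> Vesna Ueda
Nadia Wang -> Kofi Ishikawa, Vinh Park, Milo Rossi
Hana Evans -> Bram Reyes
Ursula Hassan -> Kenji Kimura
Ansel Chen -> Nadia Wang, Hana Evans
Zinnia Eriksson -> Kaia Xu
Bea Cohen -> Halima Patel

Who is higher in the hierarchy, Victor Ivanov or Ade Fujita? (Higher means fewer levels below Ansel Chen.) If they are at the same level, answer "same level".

Both Victor Ivanov and Ade Fujita are 4 levels below Ansel Chen.

same level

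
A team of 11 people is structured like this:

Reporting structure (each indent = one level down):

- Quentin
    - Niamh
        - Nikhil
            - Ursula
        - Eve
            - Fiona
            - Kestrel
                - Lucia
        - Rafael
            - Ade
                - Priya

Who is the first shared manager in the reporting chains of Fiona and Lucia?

Eve

Fiona's chain of managers is Eve, Niamh, Quentin. Lucia's chain of managers is Kestrel, Eve, Niamh, Quentin. The first manager that appears in both chains is Eve.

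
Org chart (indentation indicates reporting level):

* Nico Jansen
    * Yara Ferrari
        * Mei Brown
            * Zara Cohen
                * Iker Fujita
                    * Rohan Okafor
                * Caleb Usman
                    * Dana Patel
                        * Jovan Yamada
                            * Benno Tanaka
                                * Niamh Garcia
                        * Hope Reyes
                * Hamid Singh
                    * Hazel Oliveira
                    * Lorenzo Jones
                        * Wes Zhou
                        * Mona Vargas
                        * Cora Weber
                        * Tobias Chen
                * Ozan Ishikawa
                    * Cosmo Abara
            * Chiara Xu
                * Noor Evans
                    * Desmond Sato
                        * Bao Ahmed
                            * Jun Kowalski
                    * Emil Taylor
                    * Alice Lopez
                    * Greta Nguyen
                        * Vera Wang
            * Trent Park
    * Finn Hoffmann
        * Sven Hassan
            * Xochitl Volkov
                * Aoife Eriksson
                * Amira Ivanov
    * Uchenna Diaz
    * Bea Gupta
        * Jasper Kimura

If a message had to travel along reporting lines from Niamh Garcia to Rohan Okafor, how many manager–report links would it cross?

7

Niamh Garcia is 5 levels below Zara Cohen, and Rohan Okafor is 2 levels below Zara Cohen (their lowest common manager). The shortest path runs up from Niamh Garcia to Zara Cohen and back down to Rohan Okafor: 5 + 2 = 7 links.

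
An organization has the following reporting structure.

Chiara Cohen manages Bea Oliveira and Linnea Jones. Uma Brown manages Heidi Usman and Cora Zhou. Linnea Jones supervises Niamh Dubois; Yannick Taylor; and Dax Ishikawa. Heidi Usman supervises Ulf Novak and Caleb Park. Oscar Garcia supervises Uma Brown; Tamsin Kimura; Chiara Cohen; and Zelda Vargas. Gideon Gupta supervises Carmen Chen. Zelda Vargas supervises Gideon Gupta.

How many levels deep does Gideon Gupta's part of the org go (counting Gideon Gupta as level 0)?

The longest chain under Gideon Gupta runs Gideon Gupta → Carmen Chen, which is 1 level below Gideon Gupta.

1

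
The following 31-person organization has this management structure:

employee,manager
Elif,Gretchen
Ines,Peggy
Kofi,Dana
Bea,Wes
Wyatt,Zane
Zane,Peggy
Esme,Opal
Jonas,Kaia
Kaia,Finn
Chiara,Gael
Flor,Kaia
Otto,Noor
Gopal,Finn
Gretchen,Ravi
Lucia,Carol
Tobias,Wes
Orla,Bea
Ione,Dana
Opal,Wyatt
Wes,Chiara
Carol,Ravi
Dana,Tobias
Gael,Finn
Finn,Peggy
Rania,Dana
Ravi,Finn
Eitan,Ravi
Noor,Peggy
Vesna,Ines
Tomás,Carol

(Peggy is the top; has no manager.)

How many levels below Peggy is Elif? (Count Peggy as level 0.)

4

Chain from Elif up to Peggy: Elif → Gretchen → Ravi → Finn → Peggy. That is 4 steps up, so Elif is 4 levels below Peggy.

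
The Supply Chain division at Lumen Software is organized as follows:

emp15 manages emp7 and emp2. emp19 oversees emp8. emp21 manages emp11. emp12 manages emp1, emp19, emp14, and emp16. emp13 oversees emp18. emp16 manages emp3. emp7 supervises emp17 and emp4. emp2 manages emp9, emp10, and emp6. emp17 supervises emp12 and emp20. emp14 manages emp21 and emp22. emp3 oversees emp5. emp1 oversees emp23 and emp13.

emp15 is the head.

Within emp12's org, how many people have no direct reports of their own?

The people in emp12's organization with no one reporting to them are emp5, emp22, emp11, emp8, emp23, emp18. That is 6.

6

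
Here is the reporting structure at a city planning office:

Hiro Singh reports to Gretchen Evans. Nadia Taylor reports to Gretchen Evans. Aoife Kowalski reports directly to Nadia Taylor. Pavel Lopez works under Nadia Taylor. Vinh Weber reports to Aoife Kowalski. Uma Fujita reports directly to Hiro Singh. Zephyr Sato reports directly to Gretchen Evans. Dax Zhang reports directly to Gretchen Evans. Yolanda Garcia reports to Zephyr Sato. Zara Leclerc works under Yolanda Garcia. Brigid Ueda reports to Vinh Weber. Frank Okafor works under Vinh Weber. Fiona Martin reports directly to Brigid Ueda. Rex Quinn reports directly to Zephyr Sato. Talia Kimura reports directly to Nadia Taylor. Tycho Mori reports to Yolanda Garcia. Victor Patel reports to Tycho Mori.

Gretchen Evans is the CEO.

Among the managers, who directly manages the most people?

Direct-report counts: Gretchen Evans has 4; Zephyr Sato has 2; Yolanda Garcia has 2; Tycho Mori has 1; Nadia Taylor has 3; Aoife Kowalski has 1; Vinh Weber has 2; Brigid Ueda has 1; Hiro Singh has 1. The largest is 4, held by Gretchen Evans.

Gretchen Evans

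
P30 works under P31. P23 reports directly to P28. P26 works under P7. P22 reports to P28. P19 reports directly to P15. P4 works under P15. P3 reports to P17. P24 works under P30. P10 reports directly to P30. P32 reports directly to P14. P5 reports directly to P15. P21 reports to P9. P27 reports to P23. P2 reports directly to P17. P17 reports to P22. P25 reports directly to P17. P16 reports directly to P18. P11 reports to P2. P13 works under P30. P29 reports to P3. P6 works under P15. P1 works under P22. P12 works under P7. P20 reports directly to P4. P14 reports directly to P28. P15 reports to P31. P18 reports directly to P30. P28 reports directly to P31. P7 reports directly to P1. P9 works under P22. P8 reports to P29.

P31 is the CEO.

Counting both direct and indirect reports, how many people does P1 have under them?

P1 directly manages P7. Under P7: P12, P26 (2). That's 3 in total.

3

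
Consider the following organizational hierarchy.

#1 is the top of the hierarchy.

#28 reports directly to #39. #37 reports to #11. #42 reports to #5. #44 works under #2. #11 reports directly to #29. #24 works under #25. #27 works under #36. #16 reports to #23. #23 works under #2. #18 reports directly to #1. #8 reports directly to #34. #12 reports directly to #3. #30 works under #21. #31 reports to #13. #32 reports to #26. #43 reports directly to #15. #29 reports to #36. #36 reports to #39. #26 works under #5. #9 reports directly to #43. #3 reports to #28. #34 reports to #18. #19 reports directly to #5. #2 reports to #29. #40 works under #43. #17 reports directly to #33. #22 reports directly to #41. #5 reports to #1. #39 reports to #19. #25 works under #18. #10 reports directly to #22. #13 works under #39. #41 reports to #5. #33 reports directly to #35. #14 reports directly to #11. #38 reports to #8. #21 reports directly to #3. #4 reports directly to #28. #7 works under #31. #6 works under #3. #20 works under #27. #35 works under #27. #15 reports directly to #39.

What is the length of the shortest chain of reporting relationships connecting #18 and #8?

2

#8 is in #18's organization: the chain from #8 up to #18 is #8 → #34 → #18, which is 2 links.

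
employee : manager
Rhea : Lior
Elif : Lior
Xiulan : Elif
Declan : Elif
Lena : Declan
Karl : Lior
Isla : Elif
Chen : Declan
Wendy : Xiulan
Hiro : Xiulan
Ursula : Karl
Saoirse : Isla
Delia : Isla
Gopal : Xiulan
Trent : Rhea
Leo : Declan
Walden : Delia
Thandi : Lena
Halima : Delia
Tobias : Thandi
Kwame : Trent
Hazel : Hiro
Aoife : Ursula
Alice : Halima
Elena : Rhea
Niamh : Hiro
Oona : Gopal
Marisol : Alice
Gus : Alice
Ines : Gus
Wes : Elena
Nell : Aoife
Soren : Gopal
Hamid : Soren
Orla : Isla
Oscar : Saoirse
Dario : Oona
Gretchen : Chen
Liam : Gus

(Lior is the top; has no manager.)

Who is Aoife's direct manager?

Aoife reports directly to Ursula.

Ursula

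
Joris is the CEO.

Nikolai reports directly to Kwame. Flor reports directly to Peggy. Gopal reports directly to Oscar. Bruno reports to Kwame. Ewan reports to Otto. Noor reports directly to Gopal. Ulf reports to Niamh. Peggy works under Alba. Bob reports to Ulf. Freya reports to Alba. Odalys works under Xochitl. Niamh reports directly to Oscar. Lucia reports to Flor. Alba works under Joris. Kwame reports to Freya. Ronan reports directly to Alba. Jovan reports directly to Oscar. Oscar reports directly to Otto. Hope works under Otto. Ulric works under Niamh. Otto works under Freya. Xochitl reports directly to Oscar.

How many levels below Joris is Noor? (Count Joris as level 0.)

6

Chain from Noor up to Joris: Noor → Gopal → Oscar → Otto → Freya → Alba → Joris. That is 6 steps up, so Noor is 6 levels below Joris.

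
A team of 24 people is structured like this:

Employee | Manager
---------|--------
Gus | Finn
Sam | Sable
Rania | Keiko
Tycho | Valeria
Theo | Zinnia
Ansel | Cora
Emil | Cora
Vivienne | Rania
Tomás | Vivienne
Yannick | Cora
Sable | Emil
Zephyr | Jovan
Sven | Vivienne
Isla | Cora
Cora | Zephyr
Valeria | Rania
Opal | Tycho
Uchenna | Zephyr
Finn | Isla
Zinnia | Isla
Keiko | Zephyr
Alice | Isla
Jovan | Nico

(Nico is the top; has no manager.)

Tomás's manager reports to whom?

Tomás reports to Vivienne, and Vivienne reports to Rania. So Tomás's skip-level manager is Rania.

Rania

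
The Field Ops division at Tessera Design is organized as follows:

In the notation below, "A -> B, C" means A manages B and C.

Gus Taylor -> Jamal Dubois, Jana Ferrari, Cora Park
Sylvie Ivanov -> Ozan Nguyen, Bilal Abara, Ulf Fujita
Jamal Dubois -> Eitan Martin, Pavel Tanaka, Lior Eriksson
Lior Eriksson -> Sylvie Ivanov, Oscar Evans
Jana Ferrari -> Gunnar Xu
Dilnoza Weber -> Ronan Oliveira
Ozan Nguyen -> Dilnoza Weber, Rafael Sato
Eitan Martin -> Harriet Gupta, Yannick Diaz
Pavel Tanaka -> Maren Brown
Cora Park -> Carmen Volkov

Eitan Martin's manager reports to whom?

Gus Taylor

Eitan Martin reports to Jamal Dubois, and Jamal Dubois reports to Gus Taylor. So Eitan Martin's skip-level manager is Gus Taylor.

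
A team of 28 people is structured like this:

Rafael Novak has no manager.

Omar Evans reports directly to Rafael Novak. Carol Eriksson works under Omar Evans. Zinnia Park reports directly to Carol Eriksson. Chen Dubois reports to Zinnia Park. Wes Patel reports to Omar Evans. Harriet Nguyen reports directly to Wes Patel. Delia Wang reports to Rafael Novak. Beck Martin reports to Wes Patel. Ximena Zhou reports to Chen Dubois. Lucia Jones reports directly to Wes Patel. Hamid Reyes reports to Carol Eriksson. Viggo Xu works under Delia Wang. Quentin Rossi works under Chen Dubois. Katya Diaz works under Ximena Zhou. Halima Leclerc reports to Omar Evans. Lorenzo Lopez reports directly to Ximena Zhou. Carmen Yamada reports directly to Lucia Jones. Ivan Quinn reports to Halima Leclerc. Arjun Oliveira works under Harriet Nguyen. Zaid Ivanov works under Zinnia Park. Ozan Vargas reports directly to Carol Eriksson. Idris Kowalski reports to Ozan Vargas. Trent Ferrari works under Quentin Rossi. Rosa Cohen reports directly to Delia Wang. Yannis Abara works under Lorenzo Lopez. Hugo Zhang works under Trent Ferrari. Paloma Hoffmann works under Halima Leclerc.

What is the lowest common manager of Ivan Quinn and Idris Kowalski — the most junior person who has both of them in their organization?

Ivan Quinn's chain of managers is Halima Leclerc, Omar Evans, Rafael Novak. Idris Kowalski's chain of managers is Ozan Vargas, Carol Eriksson, Omar Evans, Rafael Novak. The first manager that appears in both chains is Omar Evans.

Omar Evans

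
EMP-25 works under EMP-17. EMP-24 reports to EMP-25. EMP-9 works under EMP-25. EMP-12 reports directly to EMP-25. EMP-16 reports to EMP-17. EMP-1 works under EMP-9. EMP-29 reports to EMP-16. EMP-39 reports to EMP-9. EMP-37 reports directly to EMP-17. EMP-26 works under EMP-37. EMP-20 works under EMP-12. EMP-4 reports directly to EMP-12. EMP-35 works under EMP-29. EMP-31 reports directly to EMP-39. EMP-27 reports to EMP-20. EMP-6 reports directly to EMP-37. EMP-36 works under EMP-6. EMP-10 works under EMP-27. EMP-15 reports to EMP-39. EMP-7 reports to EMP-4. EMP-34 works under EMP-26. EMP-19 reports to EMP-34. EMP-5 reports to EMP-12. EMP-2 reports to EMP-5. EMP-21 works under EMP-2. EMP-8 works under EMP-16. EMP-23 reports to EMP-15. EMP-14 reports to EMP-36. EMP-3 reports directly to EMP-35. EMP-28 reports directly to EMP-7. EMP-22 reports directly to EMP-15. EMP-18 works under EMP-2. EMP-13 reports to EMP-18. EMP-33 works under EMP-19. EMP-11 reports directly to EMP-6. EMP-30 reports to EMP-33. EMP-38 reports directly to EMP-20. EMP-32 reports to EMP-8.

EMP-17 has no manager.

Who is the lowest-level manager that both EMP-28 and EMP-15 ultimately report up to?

EMP-28's chain of managers is EMP-7, EMP-4, EMP-12, EMP-25, EMP-17. EMP-15's chain of managers is EMP-39, EMP-9, EMP-25, EMP-17. The first manager that appears in both chains is EMP-25.

EMP-25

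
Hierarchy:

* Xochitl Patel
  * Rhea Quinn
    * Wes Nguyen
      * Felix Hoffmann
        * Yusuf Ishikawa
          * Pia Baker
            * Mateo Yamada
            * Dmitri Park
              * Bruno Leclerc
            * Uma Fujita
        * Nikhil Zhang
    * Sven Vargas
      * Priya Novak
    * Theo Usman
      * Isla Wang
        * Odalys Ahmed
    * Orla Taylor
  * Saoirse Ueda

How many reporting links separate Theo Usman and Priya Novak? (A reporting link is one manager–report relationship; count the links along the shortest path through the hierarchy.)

3

Theo Usman is 1 level below Rhea Quinn, and Priya Novak is 2 levels below Rhea Quinn (their lowest common manager). The shortest path runs up from Theo Usman to Rhea Quinn and back down to Priya Novak: 1 + 2 = 3 links.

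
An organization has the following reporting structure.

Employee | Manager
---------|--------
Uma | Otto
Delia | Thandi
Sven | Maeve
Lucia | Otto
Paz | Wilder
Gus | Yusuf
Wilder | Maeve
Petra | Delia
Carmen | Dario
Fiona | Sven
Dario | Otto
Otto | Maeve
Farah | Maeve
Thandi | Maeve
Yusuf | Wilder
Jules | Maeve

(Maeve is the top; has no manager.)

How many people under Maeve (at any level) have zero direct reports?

9

The people in Maeve's organization with no one reporting to them are Petra, Jules, Farah, Fiona, Gus, Paz, Lucia, Uma, Carmen. That is 9.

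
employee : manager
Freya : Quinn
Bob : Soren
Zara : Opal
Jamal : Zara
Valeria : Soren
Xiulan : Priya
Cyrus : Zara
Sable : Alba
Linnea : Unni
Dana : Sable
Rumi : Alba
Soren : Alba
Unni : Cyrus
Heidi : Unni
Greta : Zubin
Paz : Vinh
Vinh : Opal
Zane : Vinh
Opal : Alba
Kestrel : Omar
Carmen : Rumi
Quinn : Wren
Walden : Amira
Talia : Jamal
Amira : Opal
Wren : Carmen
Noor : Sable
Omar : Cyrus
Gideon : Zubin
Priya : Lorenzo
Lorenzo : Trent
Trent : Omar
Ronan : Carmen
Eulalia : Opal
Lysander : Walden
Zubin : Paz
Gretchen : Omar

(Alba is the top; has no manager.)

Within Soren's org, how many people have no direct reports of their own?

The people in Soren's organization with no one reporting to them are Valeria, Bob. That is 2.

2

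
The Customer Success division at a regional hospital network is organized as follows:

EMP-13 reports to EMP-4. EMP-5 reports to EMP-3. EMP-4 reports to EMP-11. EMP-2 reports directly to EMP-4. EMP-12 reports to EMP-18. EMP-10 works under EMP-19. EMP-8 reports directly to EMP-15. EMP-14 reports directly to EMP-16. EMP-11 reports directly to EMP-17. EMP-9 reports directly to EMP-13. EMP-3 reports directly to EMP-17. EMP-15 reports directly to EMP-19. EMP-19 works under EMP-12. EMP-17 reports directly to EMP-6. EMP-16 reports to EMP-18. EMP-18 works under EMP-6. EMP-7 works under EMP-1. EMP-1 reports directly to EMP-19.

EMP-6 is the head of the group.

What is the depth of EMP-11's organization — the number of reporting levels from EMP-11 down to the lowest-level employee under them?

The longest chain under EMP-11 runs EMP-11 → EMP-4 → EMP-13 → EMP-9, which is 3 levels below EMP-11.

3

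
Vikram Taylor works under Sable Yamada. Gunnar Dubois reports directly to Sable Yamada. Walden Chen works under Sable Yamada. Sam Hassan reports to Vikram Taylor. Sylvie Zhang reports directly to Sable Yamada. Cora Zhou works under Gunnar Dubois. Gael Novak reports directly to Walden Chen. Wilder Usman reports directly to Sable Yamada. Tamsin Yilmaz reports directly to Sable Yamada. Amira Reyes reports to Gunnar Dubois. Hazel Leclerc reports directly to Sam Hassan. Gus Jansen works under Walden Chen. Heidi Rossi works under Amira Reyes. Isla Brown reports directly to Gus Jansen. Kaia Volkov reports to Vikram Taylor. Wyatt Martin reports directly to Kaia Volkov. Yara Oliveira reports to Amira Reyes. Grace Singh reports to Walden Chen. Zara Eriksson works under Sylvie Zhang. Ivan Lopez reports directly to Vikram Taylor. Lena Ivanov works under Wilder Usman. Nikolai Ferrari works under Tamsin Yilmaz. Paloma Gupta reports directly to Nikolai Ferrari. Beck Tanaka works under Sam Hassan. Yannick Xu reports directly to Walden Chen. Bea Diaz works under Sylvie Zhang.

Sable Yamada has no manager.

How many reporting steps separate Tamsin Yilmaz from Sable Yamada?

Chain from Tamsin Yilmaz up to Sable Yamada: Tamsin Yilmaz → Sable Yamada. That is 1 step up, so Tamsin Yilmaz is 1 level below Sable Yamada.

1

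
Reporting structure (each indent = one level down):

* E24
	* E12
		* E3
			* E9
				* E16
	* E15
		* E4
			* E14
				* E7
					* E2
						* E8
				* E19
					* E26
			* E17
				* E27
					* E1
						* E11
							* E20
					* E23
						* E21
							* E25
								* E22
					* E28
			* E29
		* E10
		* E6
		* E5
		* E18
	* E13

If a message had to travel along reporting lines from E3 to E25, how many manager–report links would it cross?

9

E3 is 2 levels below E24, and E25 is 7 levels below E24 (their lowest common manager). The shortest path runs up from E3 to E24 and back down to E25: 2 + 7 = 9 links.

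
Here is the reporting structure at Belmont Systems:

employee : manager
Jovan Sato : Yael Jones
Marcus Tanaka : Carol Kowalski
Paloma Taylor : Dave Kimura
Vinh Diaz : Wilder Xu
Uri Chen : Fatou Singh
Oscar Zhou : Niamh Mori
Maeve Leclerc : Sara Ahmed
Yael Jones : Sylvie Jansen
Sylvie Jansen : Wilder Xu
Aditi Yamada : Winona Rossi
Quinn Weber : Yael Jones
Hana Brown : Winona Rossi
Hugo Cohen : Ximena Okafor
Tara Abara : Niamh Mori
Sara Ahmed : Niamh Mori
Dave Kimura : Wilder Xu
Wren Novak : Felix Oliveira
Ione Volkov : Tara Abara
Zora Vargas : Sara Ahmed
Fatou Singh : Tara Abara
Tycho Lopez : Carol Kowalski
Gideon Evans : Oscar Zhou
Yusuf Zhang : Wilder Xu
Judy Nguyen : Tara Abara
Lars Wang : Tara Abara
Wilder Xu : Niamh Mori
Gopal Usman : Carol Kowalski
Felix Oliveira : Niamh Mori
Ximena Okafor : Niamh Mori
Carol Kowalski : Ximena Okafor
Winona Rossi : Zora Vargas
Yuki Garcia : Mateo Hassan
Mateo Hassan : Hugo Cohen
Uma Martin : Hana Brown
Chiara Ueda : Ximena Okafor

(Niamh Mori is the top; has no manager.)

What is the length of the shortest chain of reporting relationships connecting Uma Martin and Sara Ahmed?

Uma Martin is in Sara Ahmed's organization: the chain from Uma Martin up to Sara Ahmed is Uma Martin → Hana Brown → Winona Rossi → Zora Vargas → Sara Ahmed, which is 4 links.

4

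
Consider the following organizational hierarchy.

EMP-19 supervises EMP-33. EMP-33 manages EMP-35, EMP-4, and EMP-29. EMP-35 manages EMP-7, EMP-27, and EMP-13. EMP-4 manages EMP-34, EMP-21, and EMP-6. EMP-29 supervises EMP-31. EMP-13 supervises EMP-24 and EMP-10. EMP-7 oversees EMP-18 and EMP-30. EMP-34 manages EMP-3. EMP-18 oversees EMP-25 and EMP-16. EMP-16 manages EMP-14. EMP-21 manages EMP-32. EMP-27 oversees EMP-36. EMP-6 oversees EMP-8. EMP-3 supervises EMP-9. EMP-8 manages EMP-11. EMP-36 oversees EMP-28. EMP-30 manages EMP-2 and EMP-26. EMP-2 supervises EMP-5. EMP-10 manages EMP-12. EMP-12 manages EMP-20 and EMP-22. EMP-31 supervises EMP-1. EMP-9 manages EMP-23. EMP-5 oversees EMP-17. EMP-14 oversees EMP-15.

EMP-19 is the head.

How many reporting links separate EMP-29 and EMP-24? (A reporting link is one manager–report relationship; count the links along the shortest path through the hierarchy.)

4

EMP-29 is 1 level below EMP-33, and EMP-24 is 3 levels below EMP-33 (their lowest common manager). The shortest path runs up from EMP-29 to EMP-33 and back down to EMP-24: 1 + 3 = 4 links.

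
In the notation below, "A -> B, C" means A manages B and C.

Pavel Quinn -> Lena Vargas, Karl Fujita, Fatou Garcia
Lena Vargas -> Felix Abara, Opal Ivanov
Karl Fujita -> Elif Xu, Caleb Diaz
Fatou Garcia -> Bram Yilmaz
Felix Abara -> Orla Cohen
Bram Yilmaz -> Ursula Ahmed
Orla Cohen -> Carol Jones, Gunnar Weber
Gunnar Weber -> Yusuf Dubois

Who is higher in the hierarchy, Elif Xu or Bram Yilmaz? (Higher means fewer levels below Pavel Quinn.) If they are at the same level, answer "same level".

same level

Both Elif Xu and Bram Yilmaz are 2 levels below Pavel Quinn.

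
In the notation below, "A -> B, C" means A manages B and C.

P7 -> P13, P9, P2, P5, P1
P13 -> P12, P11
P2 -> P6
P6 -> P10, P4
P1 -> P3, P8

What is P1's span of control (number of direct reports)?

P1 directly manages P3, P8. That is 2 direct reports.

2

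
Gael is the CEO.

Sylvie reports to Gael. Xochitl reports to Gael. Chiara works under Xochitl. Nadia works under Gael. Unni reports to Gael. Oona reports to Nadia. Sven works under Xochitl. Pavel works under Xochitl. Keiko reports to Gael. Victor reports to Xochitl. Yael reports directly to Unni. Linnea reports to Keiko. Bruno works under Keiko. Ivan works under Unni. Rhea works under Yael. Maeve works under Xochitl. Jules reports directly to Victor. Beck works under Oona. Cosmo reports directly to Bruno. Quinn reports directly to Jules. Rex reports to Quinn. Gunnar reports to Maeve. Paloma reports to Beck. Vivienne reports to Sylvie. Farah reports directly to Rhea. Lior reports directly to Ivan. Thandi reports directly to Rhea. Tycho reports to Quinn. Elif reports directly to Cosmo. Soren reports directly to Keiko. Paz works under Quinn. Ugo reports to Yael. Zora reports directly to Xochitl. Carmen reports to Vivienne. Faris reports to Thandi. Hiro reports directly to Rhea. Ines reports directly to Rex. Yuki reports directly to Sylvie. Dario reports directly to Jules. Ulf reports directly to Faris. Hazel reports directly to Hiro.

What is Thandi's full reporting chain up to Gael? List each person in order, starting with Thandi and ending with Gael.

Thandi reports to Rhea. Rhea reports to Yael. Yael reports to Unni. Unni reports to Gael. Gael is at the top.

Thandi -> Rhea -> Yael -> Unni -> Gael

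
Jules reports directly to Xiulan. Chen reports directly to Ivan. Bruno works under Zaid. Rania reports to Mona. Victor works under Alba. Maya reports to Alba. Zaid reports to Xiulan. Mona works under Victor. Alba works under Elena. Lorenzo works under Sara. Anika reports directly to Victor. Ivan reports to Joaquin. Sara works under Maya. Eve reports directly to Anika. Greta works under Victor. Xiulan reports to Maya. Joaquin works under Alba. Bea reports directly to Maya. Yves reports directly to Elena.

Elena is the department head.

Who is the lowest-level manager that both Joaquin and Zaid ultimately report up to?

Joaquin's chain of managers is Alba, Elena. Zaid's chain of managers is Xiulan, Maya, Alba, Elena. The first manager that appears in both chains is Alba.

Alba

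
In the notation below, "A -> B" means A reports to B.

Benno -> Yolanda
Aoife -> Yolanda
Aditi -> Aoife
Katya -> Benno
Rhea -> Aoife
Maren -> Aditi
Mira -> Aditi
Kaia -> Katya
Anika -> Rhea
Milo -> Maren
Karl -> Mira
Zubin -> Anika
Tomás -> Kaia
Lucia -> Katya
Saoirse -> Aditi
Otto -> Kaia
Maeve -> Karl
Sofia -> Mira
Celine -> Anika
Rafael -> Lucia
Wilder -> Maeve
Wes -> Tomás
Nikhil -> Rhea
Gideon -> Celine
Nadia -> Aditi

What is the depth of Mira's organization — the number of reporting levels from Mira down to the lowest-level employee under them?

The longest chain under Mira runs Mira → Karl → Maeve → Wilder, which is 3 levels below Mira.

3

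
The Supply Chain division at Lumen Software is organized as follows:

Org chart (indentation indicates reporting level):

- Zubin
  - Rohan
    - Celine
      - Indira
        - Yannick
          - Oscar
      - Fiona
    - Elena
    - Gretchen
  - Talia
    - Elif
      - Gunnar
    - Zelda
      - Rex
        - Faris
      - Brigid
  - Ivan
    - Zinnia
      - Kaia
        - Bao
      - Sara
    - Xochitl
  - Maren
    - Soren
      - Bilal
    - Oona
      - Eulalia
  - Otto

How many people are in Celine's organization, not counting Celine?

4

Celine directly manages Indira, Fiona. Under Indira: Yannick, Oscar (2). Fiona has no reports. So Celine's organization is 2 direct reports plus everyone under them: 3 + 1 = 4.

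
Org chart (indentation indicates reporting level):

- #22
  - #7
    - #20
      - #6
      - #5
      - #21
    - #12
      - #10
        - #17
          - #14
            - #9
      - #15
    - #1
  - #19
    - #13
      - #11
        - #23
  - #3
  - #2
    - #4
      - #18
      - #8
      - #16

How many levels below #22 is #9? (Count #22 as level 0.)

6

Chain from #9 up to #22: #9 → #14 → #17 → #10 → #12 → #7 → #22. That is 6 steps up, so #9 is 6 levels below #22.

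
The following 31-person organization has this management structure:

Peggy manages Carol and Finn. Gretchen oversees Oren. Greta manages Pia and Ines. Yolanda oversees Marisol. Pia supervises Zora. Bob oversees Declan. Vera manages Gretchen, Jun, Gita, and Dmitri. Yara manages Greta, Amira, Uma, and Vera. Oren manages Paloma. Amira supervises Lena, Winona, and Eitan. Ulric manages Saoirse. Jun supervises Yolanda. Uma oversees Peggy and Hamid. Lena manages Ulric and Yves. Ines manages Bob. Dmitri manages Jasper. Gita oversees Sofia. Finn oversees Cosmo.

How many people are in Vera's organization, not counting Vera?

10

Vera directly manages Gretchen, Gita, Dmitri, Jun. Under Gretchen: Oren, Paloma (2). Under Gita: Sofia (1). Under Dmitri: Jasper (1). Under Jun: Yolanda, Marisol (2). So Vera's organization is 4 direct reports plus everyone under them: 3 + 2 + 2 + 3 = 10.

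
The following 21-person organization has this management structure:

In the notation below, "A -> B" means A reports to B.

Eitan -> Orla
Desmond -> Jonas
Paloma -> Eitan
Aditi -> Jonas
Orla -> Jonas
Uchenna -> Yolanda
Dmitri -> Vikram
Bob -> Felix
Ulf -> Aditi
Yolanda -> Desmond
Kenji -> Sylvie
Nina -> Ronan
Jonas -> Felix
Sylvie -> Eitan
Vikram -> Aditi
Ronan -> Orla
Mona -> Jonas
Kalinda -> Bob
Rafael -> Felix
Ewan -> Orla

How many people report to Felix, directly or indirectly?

Felix directly manages Jonas, Bob, Rafael. Under Jonas: Mona, Desmond, Yolanda, Uchenna, Aditi, Vikram, Dmitri, Ulf, Orla, Ronan, Nina, Ewan, Eitan, Paloma, Sylvie, Kenji (16). Under Bob: Kalinda (1). Rafael has no reports. So Felix's organization is 3 direct reports plus everyone under them: 17 + 2 + 1 = 20.

20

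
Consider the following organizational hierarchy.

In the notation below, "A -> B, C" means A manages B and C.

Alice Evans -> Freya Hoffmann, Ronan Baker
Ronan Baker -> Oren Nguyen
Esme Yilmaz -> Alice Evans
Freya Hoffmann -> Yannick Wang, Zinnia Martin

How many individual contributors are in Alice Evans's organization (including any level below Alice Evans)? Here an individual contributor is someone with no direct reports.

The people in Alice Evans's organization with no one reporting to them are Oren Nguyen, Zinnia Martin, Yannick Wang. That is 3.

3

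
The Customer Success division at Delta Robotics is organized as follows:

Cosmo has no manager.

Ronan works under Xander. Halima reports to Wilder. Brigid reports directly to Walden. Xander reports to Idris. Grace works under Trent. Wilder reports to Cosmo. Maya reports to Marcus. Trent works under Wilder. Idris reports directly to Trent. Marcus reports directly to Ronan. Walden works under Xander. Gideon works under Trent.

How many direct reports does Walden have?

1

Walden directly manages Brigid. That is 1 direct report.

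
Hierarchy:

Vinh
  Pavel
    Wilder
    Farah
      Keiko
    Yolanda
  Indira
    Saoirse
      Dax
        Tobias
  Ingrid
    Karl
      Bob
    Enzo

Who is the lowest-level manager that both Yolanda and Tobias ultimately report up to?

Yolanda's chain of managers is Pavel, Vinh. Tobias's chain of managers is Dax, Saoirse, Indira, Vinh. The first manager that appears in both chains is Vinh.

Vinh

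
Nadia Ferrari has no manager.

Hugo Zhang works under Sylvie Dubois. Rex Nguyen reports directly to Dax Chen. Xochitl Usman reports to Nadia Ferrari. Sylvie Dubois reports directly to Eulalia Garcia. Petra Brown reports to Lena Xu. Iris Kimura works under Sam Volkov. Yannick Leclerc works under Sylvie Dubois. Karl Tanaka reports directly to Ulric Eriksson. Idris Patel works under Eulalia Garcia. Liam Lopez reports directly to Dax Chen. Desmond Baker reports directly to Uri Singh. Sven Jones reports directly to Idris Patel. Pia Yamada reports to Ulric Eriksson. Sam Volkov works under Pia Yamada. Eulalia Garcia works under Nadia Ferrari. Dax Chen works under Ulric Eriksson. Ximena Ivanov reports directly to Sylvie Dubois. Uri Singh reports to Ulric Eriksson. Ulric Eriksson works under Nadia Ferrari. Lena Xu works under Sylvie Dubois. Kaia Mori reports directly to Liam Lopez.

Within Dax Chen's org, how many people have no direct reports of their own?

2

The people in Dax Chen's organization with no one reporting to them are Rex Nguyen, Kaia Mori. That is 2.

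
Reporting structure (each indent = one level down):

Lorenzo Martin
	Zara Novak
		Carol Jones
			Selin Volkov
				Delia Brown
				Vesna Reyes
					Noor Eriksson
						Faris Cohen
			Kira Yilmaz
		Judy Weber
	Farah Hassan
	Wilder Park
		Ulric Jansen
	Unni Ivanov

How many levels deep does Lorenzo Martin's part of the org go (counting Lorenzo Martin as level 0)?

6

The longest chain under Lorenzo Martin runs Lorenzo Martin → Zara Novak → Carol Jones → Selin Volkov → Vesna Reyes → Noor Eriksson → Faris Cohen, which is 6 levels below Lorenzo Martin.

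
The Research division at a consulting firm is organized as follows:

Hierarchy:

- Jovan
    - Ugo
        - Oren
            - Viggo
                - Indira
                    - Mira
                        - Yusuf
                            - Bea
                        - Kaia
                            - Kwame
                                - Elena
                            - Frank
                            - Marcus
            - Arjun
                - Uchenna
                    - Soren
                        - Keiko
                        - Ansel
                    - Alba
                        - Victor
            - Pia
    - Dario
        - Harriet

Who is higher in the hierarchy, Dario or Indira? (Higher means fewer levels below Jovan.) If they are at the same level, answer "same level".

Dario is 1 level below Jovan; Indira is 4. Dario is higher.

Dario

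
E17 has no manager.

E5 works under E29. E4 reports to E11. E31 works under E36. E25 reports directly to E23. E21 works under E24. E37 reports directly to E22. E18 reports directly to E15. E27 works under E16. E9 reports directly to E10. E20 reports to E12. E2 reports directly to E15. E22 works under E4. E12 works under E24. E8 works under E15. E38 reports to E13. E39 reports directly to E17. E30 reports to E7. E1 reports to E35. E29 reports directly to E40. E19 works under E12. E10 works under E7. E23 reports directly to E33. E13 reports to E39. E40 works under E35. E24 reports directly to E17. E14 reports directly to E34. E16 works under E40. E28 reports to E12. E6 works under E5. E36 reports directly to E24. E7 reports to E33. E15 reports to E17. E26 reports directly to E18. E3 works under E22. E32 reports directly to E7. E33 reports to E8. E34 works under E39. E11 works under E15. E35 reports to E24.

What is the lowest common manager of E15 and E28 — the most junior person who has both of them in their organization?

E15's chain of managers is E17. E28's chain of managers is E12, E24, E17. The first manager that appears in both chains is E17.

E17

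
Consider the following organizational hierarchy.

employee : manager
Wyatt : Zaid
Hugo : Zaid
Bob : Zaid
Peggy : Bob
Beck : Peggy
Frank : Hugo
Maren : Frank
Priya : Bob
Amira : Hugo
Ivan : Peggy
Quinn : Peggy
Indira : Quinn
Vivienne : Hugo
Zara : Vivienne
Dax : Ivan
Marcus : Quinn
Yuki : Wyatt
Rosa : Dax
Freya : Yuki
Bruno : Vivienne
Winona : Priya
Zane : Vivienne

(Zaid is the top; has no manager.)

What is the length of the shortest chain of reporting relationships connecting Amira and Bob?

3

Amira is 2 levels below Zaid, and Bob is 1 level below Zaid (their lowest common manager). The shortest path runs up from Amira to Zaid and back down to Bob: 2 + 1 = 3 links.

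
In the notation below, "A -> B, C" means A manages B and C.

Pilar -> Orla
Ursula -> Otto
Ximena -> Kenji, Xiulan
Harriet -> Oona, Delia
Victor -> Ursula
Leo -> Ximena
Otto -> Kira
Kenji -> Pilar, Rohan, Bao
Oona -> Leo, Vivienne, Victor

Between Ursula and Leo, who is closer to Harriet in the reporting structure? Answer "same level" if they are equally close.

Leo

Ursula is 3 levels below Harriet; Leo is 2. Leo is higher.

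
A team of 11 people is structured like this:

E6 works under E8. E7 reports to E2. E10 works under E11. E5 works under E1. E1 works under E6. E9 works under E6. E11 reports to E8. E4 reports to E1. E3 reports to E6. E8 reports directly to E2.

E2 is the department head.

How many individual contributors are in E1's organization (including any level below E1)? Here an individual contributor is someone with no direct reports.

2

The people in E1's organization with no one reporting to them are E5, E4. That is 2.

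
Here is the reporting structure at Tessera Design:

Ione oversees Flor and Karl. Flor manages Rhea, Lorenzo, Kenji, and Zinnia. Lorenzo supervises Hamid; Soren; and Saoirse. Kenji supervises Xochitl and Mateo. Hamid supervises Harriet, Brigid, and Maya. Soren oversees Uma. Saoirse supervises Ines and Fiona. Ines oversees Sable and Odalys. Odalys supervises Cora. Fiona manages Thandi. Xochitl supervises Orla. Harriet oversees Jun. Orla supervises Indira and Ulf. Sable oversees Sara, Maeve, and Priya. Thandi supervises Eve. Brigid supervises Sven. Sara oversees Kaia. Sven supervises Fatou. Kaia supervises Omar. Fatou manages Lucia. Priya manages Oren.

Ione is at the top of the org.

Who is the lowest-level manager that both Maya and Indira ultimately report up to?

Flor

Maya's chain of managers is Hamid, Lorenzo, Flor, Ione. Indira's chain of managers is Orla, Xochitl, Kenji, Flor, Ione. The first manager that appears in both chains is Flor.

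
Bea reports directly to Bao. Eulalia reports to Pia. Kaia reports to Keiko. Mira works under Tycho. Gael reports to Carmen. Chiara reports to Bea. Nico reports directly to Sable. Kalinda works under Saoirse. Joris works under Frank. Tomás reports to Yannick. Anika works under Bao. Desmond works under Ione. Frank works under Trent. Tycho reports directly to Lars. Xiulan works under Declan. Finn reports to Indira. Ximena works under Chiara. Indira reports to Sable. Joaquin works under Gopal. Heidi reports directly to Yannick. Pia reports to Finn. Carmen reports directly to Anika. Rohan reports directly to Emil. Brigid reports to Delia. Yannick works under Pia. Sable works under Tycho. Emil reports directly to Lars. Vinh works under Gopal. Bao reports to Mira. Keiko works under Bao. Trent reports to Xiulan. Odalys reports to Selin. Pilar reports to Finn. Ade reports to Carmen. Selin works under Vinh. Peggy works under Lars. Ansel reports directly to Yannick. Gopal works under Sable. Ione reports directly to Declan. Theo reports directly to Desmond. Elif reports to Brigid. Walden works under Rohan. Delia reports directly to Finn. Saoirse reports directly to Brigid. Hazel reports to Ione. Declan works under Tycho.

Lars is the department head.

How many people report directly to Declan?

Declan directly manages Xiulan, Ione. That is 2 direct reports.

2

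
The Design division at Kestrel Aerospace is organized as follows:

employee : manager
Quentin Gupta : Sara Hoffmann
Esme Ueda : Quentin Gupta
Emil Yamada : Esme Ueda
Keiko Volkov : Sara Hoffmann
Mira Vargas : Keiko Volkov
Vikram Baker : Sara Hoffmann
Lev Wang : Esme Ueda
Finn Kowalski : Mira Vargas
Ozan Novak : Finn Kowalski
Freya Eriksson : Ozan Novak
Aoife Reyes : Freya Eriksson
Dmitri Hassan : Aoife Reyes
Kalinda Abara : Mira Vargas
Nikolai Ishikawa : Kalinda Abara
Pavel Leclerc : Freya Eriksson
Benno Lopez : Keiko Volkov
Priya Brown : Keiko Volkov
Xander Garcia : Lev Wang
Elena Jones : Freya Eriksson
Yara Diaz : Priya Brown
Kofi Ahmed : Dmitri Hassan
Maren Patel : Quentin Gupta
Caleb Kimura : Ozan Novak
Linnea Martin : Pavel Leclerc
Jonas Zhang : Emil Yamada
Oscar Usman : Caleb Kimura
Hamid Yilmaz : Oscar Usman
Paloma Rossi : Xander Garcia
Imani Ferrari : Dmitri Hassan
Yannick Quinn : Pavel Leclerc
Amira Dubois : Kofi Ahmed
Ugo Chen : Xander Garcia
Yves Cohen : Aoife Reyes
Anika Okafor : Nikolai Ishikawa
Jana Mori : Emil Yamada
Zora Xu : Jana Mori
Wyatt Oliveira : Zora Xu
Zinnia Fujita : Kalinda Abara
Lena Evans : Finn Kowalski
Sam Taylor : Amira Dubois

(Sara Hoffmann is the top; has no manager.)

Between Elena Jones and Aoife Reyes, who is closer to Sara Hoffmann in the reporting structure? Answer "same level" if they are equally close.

Both Elena Jones and Aoife Reyes are 6 levels below Sara Hoffmann.

same level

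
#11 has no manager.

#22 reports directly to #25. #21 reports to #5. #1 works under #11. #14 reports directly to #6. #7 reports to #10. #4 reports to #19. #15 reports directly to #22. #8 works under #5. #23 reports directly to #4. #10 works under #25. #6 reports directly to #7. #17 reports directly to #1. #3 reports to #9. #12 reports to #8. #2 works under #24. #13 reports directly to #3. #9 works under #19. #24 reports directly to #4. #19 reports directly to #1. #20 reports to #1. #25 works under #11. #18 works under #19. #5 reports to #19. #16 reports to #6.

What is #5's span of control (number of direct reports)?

2

#5 directly manages #21, #8. That is 2 direct reports.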